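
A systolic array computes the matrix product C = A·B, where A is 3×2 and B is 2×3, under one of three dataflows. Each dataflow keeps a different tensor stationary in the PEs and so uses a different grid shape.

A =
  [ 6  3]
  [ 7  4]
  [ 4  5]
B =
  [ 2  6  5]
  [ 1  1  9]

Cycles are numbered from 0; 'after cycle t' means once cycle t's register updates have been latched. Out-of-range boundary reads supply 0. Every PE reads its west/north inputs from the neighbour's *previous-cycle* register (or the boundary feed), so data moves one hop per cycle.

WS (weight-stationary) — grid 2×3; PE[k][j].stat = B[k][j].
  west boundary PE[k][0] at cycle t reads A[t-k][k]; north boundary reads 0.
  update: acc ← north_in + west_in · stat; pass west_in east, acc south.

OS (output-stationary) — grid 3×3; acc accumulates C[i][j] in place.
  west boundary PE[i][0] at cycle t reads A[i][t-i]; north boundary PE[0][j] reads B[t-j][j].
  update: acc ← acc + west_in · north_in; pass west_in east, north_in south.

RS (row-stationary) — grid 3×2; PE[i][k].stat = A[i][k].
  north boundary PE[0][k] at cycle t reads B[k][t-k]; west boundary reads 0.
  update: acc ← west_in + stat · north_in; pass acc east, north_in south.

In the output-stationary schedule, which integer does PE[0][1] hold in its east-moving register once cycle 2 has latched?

register = 3

OS (3×3). Following PE[0][1] plus its west/north inputs:
  t=0 PE[0][0]: acc=12 h=6 v=2
  t=0 PE[0][1]: acc=0 h=0 v=0
  t=1 PE[0][0]: acc=15 h=3 v=1
  t=1 PE[0][1]: acc=36 h=6 v=6
  t=2 PE[0][0]: acc=15 h=0 v=0
  t=2 PE[0][1]: acc=39 h=3 v=1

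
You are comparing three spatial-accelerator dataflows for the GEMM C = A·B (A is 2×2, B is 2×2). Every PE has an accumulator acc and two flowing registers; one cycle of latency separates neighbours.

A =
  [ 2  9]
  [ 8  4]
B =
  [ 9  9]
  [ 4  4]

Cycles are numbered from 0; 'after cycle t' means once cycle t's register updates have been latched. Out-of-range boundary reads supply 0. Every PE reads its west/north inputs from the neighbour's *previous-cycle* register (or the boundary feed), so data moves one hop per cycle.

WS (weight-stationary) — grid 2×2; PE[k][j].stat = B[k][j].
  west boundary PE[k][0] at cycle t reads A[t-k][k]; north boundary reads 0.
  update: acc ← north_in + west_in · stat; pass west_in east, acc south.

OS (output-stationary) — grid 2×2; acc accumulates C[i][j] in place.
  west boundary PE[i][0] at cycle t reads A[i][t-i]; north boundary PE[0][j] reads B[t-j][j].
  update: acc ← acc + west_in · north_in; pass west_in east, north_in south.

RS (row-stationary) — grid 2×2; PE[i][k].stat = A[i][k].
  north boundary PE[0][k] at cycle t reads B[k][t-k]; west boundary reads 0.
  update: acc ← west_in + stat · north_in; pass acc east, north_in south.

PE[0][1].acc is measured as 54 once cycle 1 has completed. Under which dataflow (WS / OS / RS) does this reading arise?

— WS: 2×2; PE[0][1] trace:
  cycle 0: PE[0][1] → acc 0, east 0, south 0
  cycle 1: PE[0][1] → acc 18, east 2, south 18
— OS: 2×2; PE[0][1] trace:
  cycle 0: PE[0][1] → acc 0, east 0, south 0
  cycle 1: PE[0][1] → acc 18, east 2, south 9
— RS: 2×2; PE[0][1] trace:
  cycle 0: PE[0][1] → acc 0, east 0, south 0
  cycle 1: PE[0][1] → acc 54, east 54, south 4

dataflow = RS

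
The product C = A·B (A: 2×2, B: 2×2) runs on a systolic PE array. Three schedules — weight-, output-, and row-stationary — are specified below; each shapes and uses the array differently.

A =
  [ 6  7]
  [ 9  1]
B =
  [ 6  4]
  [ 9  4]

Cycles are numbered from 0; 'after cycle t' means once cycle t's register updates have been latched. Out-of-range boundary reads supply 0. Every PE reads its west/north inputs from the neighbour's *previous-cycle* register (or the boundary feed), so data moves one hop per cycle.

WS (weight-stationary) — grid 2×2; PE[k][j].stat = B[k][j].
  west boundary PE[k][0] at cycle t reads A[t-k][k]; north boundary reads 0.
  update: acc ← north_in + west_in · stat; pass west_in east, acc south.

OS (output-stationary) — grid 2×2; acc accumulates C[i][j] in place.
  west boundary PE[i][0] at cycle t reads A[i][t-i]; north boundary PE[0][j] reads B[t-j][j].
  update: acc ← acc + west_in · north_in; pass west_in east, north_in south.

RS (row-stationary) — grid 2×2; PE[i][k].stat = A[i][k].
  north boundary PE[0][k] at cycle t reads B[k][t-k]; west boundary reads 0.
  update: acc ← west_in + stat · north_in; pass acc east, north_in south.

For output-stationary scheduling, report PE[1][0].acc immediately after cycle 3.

PE[1][0].acc = 63

OS 2×2: PE[1][0] cycle-by-cycle (with neighbour feeds):
  step 0 · PE0,0: acc=36; fwd→6 fwd↓6
  step 0 · PE1,0: acc=0; fwd→0 fwd↓0
  step 1 · PE0,0: acc=99; fwd→7 fwd↓9
  step 1 · PE1,0: acc=54; fwd→9 fwd↓6
  step 2 · PE0,0: acc=99; fwd→0 fwd↓0
  step 2 · PE1,0: acc=63; fwd→1 fwd↓9
  step 3 · PE0,0: acc=99; fwd→0 fwd↓0
  step 3 · PE1,0: acc=63; fwd→0 fwd↓0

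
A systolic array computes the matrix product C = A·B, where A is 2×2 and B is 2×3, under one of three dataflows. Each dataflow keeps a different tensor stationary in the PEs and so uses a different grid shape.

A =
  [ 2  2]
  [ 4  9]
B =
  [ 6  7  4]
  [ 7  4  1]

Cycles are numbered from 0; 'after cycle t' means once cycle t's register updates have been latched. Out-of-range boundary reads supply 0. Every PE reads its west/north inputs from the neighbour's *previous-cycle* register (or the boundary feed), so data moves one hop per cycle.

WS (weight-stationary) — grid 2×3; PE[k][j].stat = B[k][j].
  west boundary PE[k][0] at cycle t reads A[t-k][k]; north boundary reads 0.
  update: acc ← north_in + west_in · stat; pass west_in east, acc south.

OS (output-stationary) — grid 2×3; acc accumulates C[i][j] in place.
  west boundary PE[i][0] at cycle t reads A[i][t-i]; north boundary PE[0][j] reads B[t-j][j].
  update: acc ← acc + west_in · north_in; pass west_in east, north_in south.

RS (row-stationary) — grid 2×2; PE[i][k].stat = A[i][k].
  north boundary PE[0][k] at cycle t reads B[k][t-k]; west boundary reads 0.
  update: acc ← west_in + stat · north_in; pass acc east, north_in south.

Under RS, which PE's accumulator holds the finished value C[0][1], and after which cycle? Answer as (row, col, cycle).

RS: C[0][1] accumulates in PE[0][1]:
  [0] (0,1) acc=0 (h:0 v:0)
  [1] (0,1) acc=26 (h:26 v:7)
  [2] (0,1) acc=22 (h:22 v:4)

(row, col, cycle) = (0, 1, 2)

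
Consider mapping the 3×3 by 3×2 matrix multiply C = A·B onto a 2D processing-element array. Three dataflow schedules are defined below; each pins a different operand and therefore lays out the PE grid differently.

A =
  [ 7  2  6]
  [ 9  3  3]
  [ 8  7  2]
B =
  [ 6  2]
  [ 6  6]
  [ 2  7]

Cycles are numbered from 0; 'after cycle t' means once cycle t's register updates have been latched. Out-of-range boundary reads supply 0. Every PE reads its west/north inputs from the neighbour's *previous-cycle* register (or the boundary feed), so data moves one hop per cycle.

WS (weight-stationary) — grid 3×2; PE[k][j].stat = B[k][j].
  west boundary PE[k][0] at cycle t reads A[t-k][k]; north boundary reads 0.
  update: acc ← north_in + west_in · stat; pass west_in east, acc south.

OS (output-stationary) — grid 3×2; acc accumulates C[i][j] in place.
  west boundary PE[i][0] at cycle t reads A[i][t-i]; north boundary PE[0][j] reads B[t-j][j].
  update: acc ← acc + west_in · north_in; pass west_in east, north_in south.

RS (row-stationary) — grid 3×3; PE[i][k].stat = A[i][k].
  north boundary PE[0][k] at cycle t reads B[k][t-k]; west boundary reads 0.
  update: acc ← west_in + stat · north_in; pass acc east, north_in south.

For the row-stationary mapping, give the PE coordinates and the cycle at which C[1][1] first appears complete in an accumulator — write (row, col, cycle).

RS — PE[1][2] is where C[1][1] collects:
  @0  [1,2]  acc 0  |  →0  ↓0
  @1  [1,2]  acc 0  |  →0  ↓0
  @2  [1,2]  acc 0  |  →0  ↓0
  @3  [1,2]  acc 78  |  →78  ↓2
  @4  [1,2]  acc 57  |  →57  ↓7

(row, col, cycle) = (1, 2, 4)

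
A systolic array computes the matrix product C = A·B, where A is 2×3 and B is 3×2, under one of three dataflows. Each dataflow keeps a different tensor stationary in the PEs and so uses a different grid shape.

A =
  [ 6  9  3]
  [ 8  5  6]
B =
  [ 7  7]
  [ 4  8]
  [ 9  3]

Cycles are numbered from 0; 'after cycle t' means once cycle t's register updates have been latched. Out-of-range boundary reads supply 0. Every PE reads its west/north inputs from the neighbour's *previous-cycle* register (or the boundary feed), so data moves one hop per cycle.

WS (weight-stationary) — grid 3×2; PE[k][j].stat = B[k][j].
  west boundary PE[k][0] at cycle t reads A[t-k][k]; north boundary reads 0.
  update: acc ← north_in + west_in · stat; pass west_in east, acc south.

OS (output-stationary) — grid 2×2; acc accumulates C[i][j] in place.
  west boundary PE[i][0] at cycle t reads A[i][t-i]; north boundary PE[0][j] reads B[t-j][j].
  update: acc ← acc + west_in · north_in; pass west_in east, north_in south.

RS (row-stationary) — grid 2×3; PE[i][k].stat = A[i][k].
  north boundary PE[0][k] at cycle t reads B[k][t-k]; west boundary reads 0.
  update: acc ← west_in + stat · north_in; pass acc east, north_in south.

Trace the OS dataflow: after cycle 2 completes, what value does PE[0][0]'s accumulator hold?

PE[0][0].acc = 105

Tracing OS — 2×2 array, target PE[0][0]:
  cycle 0: PE[0][0] → acc 42, east 6, south 7
  cycle 1: PE[0][0] → acc 78, east 9, south 4
  cycle 2: PE[0][0] → acc 105, east 3, south 9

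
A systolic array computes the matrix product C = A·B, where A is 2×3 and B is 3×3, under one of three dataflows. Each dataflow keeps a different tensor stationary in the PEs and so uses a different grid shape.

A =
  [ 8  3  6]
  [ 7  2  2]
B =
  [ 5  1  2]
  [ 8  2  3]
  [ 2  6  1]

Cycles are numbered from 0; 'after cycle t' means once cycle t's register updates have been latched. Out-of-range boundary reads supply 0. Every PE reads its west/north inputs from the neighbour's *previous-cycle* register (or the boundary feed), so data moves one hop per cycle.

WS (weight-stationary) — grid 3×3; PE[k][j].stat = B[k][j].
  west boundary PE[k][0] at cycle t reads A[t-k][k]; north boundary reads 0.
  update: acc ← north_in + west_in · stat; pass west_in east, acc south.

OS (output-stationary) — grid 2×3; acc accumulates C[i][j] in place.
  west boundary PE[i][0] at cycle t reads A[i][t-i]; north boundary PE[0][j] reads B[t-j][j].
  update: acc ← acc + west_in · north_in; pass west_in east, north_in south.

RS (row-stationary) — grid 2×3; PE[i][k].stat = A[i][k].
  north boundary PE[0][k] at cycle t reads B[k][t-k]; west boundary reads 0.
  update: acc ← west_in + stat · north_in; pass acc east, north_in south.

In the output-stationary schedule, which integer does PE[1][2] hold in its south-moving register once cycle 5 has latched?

register = 1

OS (2×3). Following PE[1][2] plus its west/north inputs:
  after 0 — PE[0][2] acc=0, pass-E 0, pass-S 0
  after 0 — PE[1][1] acc=0, pass-E 0, pass-S 0
  after 0 — PE[1][2] acc=0, pass-E 0, pass-S 0
  after 1 — PE[0][2] acc=0, pass-E 0, pass-S 0
  after 1 — PE[1][1] acc=0, pass-E 0, pass-S 0
  after 1 — PE[1][2] acc=0, pass-E 0, pass-S 0
  after 2 — PE[0][2] acc=16, pass-E 8, pass-S 2
  after 2 — PE[1][1] acc=7, pass-E 7, pass-S 1
  after 2 — PE[1][2] acc=0, pass-E 0, pass-S 0
  after 3 — PE[0][2] acc=25, pass-E 3, pass-S 3
  after 3 — PE[1][1] acc=11, pass-E 2, pass-S 2
  after 3 — PE[1][2] acc=14, pass-E 7, pass-S 2
  after 4 — PE[0][2] acc=31, pass-E 6, pass-S 1
  after 4 — PE[1][1] acc=23, pass-E 2, pass-S 6
  after 4 — PE[1][2] acc=20, pass-E 2, pass-S 3
  after 5 — PE[0][2] acc=31, pass-E 0, pass-S 0
  after 5 — PE[1][1] acc=23, pass-E 0, pass-S 0
  after 5 — PE[1][2] acc=22, pass-E 2, pass-S 1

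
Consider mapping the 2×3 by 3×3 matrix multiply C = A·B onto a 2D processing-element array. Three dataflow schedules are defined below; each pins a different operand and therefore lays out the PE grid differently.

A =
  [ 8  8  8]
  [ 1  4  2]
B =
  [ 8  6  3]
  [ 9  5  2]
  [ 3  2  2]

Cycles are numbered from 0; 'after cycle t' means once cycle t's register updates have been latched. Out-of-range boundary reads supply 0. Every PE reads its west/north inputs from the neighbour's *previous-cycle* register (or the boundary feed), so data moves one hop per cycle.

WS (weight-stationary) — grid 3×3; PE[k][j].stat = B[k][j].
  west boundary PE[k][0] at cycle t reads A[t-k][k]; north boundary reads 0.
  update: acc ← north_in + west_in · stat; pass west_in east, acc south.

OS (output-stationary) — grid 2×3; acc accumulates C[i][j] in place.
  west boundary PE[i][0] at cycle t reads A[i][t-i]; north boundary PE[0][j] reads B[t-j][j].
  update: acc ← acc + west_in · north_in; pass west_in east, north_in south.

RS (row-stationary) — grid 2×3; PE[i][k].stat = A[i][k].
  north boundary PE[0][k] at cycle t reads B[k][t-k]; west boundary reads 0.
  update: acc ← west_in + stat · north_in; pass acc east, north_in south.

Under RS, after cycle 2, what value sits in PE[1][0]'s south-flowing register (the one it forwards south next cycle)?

RS (2×3). Following PE[1][0] plus its west/north inputs:
  @0  [0,0]  acc 64  |  →64  ↓8
  @0  [1,0]  acc 0  |  →0  ↓0
  @1  [0,0]  acc 48  |  →48  ↓6
  @1  [1,0]  acc 8  |  →8  ↓8
  @2  [0,0]  acc 24  |  →24  ↓3
  @2  [1,0]  acc 6  |  →6  ↓6

register = 6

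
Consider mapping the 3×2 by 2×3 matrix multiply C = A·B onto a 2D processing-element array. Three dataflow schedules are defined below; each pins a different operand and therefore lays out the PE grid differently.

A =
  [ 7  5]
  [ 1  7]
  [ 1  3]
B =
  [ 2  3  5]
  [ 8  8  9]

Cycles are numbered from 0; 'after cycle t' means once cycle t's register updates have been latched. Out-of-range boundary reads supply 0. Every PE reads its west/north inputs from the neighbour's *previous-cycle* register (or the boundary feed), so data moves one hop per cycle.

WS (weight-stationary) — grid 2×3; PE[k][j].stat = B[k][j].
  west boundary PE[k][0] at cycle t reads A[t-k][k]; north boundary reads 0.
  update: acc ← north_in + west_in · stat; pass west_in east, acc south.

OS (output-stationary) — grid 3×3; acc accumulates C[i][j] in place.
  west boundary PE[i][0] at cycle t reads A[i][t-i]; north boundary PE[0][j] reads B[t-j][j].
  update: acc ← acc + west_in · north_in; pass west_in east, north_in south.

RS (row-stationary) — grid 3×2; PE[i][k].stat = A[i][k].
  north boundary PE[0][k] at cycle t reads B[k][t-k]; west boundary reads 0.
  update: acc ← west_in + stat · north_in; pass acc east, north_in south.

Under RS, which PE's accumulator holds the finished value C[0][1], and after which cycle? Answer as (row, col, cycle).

(row, col, cycle) = (0, 1, 2)

Under RS, C[0][1] lands at PE[0][1]:
  cycle 0: PE[0][1] → acc 0, east 0, south 0
  cycle 1: PE[0][1] → acc 54, east 54, south 8
  cycle 2: PE[0][1] → acc 61, east 61, south 8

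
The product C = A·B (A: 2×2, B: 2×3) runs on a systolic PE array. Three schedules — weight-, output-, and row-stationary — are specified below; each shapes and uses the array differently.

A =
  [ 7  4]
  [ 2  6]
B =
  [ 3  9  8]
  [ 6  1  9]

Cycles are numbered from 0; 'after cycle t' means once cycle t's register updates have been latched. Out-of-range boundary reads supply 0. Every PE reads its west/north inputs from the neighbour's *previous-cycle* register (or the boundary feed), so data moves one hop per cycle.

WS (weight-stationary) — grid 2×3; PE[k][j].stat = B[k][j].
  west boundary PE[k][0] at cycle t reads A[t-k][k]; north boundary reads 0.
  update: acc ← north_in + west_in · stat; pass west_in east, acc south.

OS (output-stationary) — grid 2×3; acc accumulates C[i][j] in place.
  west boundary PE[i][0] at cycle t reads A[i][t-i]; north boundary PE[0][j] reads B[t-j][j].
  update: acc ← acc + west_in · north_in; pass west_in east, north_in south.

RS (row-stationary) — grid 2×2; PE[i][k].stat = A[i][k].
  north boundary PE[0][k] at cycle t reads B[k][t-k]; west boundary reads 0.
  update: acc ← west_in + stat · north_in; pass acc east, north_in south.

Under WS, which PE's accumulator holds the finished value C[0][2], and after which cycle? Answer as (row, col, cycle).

(row, col, cycle) = (1, 2, 3)

Under WS, C[0][2] lands at PE[1][2]:
  after 0 — PE[1][2] acc=0, pass-E 0, pass-S 0
  after 1 — PE[1][2] acc=0, pass-E 0, pass-S 0
  after 2 — PE[1][2] acc=0, pass-E 0, pass-S 0
  after 3 — PE[1][2] acc=92, pass-E 4, pass-S 92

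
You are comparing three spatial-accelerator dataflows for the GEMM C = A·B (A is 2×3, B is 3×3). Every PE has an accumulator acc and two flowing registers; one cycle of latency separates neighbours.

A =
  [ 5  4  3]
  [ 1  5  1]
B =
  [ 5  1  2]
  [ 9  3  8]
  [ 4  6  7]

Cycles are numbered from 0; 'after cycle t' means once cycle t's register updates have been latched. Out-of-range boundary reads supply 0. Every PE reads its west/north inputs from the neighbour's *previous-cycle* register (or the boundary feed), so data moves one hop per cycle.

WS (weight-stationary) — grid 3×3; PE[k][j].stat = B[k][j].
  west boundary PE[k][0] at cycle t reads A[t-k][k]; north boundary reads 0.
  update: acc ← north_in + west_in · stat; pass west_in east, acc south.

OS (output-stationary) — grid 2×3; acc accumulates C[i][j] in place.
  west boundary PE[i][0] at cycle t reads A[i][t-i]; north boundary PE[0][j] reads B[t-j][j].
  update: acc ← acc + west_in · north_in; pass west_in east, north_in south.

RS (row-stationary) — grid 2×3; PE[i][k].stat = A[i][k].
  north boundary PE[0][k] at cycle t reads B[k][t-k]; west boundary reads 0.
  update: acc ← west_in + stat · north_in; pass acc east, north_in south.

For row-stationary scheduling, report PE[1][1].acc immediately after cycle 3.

RS on a 2×3 grid — tracing PE[1][1] and its feeders:
  cycle 0: PE[0][1] → acc 0, east 0, south 0
  cycle 0: PE[1][0] → acc 0, east 0, south 0
  cycle 0: PE[1][1] → acc 0, east 0, south 0
  cycle 1: PE[0][1] → acc 61, east 61, south 9
  cycle 1: PE[1][0] → acc 5, east 5, south 5
  cycle 1: PE[1][1] → acc 0, east 0, south 0
  cycle 2: PE[0][1] → acc 17, east 17, south 3
  cycle 2: PE[1][0] → acc 1, east 1, south 1
  cycle 2: PE[1][1] → acc 50, east 50, south 9
  cycle 3: PE[0][1] → acc 42, east 42, south 8
  cycle 3: PE[1][0] → acc 2, east 2, south 2
  cycle 3: PE[1][1] → acc 16, east 16, south 3

PE[1][1].acc = 16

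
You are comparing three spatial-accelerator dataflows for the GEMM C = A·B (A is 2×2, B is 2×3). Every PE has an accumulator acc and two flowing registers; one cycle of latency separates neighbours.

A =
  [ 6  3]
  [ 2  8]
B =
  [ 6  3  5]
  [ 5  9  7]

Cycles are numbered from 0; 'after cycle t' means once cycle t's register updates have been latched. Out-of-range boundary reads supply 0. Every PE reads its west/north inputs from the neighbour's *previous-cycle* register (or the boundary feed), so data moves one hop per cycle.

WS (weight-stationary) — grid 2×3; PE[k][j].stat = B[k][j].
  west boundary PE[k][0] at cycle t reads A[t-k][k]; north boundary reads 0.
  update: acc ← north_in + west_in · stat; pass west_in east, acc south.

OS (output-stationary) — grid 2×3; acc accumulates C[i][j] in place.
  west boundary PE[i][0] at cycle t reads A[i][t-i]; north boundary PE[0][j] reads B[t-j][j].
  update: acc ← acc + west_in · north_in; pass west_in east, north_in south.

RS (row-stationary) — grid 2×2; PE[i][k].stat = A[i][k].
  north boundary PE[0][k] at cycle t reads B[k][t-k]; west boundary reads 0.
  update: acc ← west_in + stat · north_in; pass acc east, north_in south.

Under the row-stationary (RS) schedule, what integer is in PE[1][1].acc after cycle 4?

PE[1][1].acc = 66

RS on a 2×2 grid — tracing PE[1][1] and its feeders:
  @0  [0,1]  acc 0  |  →0  ↓0
  @0  [1,0]  acc 0  |  →0  ↓0
  @0  [1,1]  acc 0  |  →0  ↓0
  @1  [0,1]  acc 51  |  →51  ↓5
  @1  [1,0]  acc 12  |  →12  ↓6
  @1  [1,1]  acc 0  |  →0  ↓0
  @2  [0,1]  acc 45  |  →45  ↓9
  @2  [1,0]  acc 6  |  →6  ↓3
  @2  [1,1]  acc 52  |  →52  ↓5
  @3  [0,1]  acc 51  |  →51  ↓7
  @3  [1,0]  acc 10  |  →10  ↓5
  @3  [1,1]  acc 78  |  →78  ↓9
  @4  [0,1]  acc 0  |  →0  ↓0
  @4  [1,0]  acc 0  |  →0  ↓0
  @4  [1,1]  acc 66  |  →66  ↓7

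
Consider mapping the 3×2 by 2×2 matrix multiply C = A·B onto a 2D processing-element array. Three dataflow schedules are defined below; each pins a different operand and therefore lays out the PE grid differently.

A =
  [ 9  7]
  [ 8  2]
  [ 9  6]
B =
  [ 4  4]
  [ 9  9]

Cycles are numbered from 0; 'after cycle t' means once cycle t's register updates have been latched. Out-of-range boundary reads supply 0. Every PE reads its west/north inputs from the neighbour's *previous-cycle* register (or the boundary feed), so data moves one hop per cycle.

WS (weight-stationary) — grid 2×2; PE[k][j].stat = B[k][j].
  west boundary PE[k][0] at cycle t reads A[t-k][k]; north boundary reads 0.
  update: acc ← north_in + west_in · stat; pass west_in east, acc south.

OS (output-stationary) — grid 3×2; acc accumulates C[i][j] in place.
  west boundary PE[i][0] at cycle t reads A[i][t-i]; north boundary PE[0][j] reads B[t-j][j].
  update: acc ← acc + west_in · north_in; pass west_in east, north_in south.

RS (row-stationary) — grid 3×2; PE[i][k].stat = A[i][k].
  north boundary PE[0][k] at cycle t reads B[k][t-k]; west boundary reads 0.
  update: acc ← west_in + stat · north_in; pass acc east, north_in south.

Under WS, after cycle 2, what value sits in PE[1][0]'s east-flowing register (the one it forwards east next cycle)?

register = 2

WS (2×2). Following PE[1][0] plus its west/north inputs:
  @0  [0,0]  acc 36  |  →9  ↓36
  @0  [1,0]  acc 0  |  →0  ↓0
  @1  [0,0]  acc 32  |  →8  ↓32
  @1  [1,0]  acc 99  |  →7  ↓99
  @2  [0,0]  acc 36  |  →9  ↓36
  @2  [1,0]  acc 50  |  →2  ↓50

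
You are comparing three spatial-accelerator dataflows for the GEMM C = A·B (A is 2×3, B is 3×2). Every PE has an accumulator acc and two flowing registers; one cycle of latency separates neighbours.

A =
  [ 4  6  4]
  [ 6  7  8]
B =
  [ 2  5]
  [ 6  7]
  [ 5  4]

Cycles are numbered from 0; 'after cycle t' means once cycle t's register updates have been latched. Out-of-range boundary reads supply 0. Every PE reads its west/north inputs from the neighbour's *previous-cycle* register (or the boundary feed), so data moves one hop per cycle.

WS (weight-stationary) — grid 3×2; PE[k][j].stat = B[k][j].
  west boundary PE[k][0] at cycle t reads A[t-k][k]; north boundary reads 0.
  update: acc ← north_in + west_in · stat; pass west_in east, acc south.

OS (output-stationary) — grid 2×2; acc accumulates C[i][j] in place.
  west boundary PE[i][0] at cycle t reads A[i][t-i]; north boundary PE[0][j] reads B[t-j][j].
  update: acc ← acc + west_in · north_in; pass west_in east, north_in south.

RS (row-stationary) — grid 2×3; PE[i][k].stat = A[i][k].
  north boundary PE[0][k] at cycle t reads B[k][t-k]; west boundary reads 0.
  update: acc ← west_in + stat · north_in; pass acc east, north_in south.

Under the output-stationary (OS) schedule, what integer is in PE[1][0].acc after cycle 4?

PE[1][0].acc = 94

OS (2×2). Following PE[1][0] plus its west/north inputs:
  t=0 PE[0][0]: acc=8 h=4 v=2
  t=0 PE[1][0]: acc=0 h=0 v=0
  t=1 PE[0][0]: acc=44 h=6 v=6
  t=1 PE[1][0]: acc=12 h=6 v=2
  t=2 PE[0][0]: acc=64 h=4 v=5
  t=2 PE[1][0]: acc=54 h=7 v=6
  t=3 PE[0][0]: acc=64 h=0 v=0
  t=3 PE[1][0]: acc=94 h=8 v=5
  t=4 PE[0][0]: acc=64 h=0 v=0
  t=4 PE[1][0]: acc=94 h=0 v=0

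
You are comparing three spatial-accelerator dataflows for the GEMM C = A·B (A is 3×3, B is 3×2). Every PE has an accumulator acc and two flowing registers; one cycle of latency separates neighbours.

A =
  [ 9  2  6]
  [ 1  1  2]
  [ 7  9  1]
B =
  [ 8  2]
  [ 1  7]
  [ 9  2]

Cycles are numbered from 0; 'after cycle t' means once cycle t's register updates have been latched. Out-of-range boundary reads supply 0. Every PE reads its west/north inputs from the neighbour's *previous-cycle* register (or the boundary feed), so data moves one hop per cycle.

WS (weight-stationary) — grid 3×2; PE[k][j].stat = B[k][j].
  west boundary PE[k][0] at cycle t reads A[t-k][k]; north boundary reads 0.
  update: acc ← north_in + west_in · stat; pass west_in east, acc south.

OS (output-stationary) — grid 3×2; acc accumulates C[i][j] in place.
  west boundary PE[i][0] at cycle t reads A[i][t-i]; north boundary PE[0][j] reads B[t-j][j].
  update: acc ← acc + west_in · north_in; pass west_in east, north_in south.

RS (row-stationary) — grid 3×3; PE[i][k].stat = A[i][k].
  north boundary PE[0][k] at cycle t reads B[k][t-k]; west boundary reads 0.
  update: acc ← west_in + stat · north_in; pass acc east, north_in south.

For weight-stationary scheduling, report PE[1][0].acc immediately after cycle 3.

WS (3×2). Following PE[1][0] plus its west/north inputs:
  after 0 — PE[0][0] acc=72, pass-E 9, pass-S 72
  after 0 — PE[1][0] acc=0, pass-E 0, pass-S 0
  after 1 — PE[0][0] acc=8, pass-E 1, pass-S 8
  after 1 — PE[1][0] acc=74, pass-E 2, pass-S 74
  after 2 — PE[0][0] acc=56, pass-E 7, pass-S 56
  after 2 — PE[1][0] acc=9, pass-E 1, pass-S 9
  after 3 — PE[0][0] acc=0, pass-E 0, pass-S 0
  after 3 — PE[1][0] acc=65, pass-E 9, pass-S 65

PE[1][0].acc = 65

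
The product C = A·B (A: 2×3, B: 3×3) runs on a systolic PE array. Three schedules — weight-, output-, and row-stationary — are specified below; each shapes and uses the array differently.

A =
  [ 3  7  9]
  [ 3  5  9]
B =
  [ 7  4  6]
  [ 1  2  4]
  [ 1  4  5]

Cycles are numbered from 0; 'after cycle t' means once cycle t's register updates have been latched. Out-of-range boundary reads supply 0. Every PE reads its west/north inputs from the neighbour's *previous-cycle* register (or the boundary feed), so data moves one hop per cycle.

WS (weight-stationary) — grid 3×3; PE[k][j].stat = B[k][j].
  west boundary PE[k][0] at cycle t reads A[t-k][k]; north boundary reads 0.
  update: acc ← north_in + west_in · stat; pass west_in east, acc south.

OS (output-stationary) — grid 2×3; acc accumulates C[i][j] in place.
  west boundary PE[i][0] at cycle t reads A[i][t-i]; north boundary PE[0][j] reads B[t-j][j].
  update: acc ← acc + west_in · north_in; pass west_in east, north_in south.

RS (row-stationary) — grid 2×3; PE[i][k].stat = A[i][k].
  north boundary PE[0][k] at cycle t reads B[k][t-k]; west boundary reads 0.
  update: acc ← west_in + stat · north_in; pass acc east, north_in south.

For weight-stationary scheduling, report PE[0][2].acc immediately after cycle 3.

PE[0][2].acc = 18

WS on a 3×3 grid — tracing PE[0][2] and its feeders:
  c0 r0c1: 0 / 0 / 0
  c0 r0c2: 0 / 0 / 0
  c1 r0c1: 12 / 3 / 12
  c1 r0c2: 0 / 0 / 0
  c2 r0c1: 12 / 3 / 12
  c2 r0c2: 18 / 3 / 18
  c3 r0c1: 0 / 0 / 0
  c3 r0c2: 18 / 3 / 18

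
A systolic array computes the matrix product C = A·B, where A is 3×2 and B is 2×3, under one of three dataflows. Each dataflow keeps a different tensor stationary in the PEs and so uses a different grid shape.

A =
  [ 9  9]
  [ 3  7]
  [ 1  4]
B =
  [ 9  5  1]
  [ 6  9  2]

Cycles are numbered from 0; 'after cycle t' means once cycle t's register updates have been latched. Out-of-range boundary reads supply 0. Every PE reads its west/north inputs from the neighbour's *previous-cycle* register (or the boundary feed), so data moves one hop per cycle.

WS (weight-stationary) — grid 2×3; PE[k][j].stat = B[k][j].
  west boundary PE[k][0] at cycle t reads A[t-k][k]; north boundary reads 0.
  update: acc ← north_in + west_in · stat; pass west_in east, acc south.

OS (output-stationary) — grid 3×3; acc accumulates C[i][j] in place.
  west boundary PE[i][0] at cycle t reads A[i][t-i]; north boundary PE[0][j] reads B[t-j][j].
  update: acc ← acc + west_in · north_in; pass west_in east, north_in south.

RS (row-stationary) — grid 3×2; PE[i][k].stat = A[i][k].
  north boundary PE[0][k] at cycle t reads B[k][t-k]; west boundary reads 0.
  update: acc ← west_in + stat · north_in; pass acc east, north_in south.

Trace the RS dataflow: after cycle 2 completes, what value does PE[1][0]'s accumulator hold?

PE[1][0].acc = 15

RS 3×2: PE[1][0] cycle-by-cycle (with neighbour feeds):
  t=0 PE[0][0]: acc=81 h=81 v=9
  t=0 PE[1][0]: acc=0 h=0 v=0
  t=1 PE[0][0]: acc=45 h=45 v=5
  t=1 PE[1][0]: acc=27 h=27 v=9
  t=2 PE[0][0]: acc=9 h=9 v=1
  t=2 PE[1][0]: acc=15 h=15 v=5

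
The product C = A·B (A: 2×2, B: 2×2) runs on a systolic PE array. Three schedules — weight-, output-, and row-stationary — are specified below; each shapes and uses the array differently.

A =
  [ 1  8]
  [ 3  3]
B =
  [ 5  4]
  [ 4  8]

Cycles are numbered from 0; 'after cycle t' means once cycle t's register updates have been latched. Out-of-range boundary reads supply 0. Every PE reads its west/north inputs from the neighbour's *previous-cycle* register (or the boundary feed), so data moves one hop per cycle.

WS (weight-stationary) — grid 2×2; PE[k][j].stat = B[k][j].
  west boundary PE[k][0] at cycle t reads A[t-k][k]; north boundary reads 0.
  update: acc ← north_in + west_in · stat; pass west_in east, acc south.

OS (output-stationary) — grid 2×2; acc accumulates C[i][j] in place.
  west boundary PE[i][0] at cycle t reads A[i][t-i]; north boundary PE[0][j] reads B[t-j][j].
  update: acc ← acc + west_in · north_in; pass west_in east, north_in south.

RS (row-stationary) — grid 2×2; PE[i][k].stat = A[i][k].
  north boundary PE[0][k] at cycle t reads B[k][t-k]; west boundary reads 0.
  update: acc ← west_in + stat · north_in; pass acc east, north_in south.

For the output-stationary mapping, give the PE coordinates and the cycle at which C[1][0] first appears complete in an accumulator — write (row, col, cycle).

(row, col, cycle) = (1, 0, 2)

OS: C[1][0] accumulates in PE[1][0]:
  0: (1,0).acc=0  regs=<0,0>
  1: (1,0).acc=15  regs=<3,5>
  2: (1,0).acc=27  regs=<3,4>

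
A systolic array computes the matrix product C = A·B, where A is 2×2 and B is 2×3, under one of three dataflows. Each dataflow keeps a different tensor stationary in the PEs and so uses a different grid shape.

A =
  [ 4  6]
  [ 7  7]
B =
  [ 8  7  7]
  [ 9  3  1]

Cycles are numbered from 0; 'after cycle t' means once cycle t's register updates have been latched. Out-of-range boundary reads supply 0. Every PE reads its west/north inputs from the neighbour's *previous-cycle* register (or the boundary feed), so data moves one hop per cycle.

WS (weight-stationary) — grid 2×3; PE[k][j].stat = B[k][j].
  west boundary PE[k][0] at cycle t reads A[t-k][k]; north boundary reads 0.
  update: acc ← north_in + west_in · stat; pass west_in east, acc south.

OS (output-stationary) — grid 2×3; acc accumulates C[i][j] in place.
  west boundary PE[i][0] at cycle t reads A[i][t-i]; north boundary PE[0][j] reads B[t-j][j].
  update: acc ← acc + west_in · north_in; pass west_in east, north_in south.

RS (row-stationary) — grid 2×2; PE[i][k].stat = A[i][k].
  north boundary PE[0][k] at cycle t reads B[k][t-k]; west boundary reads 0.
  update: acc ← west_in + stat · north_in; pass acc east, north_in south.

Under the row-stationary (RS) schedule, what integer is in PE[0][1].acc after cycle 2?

Tracing RS — 2×2 array, target PE[0][1]:
  0: (0,0).acc=32  regs=<32,8>
  0: (0,1).acc=0  regs=<0,0>
  1: (0,0).acc=28  regs=<28,7>
  1: (0,1).acc=86  regs=<86,9>
  2: (0,0).acc=28  regs=<28,7>
  2: (0,1).acc=46  regs=<46,3>

PE[0][1].acc = 46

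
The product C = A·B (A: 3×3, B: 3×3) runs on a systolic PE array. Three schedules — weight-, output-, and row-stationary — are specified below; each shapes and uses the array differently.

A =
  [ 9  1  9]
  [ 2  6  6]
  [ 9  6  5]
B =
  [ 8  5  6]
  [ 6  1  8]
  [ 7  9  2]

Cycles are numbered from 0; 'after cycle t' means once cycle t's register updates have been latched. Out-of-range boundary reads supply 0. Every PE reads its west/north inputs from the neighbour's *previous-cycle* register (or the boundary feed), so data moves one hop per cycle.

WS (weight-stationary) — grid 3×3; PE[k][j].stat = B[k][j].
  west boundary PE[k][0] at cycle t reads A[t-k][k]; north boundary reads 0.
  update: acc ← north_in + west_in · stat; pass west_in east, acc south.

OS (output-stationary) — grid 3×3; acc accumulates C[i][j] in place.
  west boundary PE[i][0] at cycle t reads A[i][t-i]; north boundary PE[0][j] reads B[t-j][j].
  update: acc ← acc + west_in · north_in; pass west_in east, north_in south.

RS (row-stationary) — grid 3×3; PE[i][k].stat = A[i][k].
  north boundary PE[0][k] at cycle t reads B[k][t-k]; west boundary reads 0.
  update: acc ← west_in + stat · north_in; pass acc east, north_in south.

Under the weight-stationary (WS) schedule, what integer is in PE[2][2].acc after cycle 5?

PE[2][2].acc = 72

Tracing WS — 3×3 array, target PE[2][2]:
  t=0 PE[1][2]: acc=0 h=0 v=0
  t=0 PE[2][1]: acc=0 h=0 v=0
  t=0 PE[2][2]: acc=0 h=0 v=0
  t=1 PE[1][2]: acc=0 h=0 v=0
  t=1 PE[2][1]: acc=0 h=0 v=0
  t=1 PE[2][2]: acc=0 h=0 v=0
  t=2 PE[1][2]: acc=0 h=0 v=0
  t=2 PE[2][1]: acc=0 h=0 v=0
  t=2 PE[2][2]: acc=0 h=0 v=0
  t=3 PE[1][2]: acc=62 h=1 v=62
  t=3 PE[2][1]: acc=127 h=9 v=127
  t=3 PE[2][2]: acc=0 h=0 v=0
  t=4 PE[1][2]: acc=60 h=6 v=60
  t=4 PE[2][1]: acc=70 h=6 v=70
  t=4 PE[2][2]: acc=80 h=9 v=80
  t=5 PE[1][2]: acc=102 h=6 v=102
  t=5 PE[2][1]: acc=96 h=5 v=96
  t=5 PE[2][2]: acc=72 h=6 v=72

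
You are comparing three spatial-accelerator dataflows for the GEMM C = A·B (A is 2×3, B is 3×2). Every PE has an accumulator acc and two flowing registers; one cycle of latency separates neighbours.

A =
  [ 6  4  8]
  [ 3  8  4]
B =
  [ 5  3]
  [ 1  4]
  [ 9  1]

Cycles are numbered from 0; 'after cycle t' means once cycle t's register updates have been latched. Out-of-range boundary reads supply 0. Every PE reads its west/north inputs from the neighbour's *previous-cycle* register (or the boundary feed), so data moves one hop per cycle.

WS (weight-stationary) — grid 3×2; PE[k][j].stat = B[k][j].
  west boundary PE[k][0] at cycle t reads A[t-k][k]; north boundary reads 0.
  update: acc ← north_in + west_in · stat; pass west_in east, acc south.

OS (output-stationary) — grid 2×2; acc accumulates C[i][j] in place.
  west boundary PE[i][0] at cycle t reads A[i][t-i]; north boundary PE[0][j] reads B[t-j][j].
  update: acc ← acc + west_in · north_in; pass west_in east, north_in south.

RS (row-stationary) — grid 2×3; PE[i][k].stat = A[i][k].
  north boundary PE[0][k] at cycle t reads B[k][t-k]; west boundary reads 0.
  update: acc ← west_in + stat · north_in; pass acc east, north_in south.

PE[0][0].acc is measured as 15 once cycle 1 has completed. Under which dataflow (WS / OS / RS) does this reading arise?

Under WS (3×2), PE[0][0]:
  t=0 PE[0][0]: acc=30 h=6 v=30
  t=1 PE[0][0]: acc=15 h=3 v=15
Under OS (2×2), PE[0][0]:
  t=0 PE[0][0]: acc=30 h=6 v=5
  t=1 PE[0][0]: acc=34 h=4 v=1
Under RS (2×3), PE[0][0]:
  t=0 PE[0][0]: acc=30 h=30 v=5
  t=1 PE[0][0]: acc=18 h=18 v=3

dataflow = WS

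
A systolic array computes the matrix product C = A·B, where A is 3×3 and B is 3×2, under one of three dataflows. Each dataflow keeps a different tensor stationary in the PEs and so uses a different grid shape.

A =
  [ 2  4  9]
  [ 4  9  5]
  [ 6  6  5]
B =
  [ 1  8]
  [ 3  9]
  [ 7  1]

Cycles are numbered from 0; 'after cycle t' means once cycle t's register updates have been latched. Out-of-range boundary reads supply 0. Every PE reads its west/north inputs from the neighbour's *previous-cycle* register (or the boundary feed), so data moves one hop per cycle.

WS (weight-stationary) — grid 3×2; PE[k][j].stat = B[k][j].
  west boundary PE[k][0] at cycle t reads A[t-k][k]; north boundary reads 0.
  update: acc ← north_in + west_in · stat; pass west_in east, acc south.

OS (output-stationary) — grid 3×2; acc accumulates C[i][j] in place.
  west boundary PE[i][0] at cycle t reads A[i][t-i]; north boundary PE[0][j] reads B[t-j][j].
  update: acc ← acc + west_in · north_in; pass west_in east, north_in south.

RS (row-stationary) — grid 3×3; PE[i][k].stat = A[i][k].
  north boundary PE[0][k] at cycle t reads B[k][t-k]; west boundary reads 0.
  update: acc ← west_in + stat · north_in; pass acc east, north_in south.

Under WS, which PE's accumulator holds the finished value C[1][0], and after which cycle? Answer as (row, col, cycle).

WS: C[1][0] accumulates in PE[2][0]:
  step 0 · PE2,0: acc=0; fwd→0 fwd↓0
  step 1 · PE2,0: acc=0; fwd→0 fwd↓0
  step 2 · PE2,0: acc=77; fwd→9 fwd↓77
  step 3 · PE2,0: acc=66; fwd→5 fwd↓66

(row, col, cycle) = (2, 0, 3)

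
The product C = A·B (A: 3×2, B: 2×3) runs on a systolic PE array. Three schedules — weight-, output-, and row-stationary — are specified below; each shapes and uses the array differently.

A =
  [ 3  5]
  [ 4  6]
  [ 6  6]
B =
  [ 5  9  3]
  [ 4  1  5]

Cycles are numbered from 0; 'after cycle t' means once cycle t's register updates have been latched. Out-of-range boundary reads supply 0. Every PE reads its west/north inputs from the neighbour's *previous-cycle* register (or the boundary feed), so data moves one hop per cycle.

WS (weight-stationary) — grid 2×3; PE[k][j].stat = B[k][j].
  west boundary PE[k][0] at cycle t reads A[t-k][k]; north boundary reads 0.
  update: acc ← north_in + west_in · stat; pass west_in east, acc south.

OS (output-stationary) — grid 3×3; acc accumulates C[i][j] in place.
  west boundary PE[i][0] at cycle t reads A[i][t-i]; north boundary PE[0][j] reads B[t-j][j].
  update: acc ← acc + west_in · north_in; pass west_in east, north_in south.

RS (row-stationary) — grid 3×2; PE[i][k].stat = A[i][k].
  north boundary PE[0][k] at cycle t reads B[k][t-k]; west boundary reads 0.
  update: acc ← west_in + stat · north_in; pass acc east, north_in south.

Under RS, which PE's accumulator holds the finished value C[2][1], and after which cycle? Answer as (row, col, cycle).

(row, col, cycle) = (2, 1, 4)

RS: C[2][1] accumulates in PE[2][1]:
  t=0 PE[2][1]: acc=0 h=0 v=0
  t=1 PE[2][1]: acc=0 h=0 v=0
  t=2 PE[2][1]: acc=0 h=0 v=0
  t=3 PE[2][1]: acc=54 h=54 v=4
  t=4 PE[2][1]: acc=60 h=60 v=1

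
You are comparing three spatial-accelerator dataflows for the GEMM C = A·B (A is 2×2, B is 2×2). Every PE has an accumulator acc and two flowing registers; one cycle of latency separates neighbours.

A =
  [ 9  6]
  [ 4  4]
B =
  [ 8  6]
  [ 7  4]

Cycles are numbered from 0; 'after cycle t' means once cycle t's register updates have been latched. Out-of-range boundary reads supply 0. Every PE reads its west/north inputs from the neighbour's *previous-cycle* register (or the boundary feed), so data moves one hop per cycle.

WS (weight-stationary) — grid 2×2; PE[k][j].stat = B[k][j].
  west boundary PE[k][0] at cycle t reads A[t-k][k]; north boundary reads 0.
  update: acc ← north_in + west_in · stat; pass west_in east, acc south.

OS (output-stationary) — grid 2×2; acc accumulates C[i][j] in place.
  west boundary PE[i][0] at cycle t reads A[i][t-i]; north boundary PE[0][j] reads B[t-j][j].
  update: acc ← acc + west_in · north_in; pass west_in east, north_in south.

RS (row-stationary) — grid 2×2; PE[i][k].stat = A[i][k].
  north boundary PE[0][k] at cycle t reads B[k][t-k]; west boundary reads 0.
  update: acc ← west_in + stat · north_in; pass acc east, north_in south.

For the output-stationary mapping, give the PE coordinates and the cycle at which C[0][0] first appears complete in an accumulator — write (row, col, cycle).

(row, col, cycle) = (0, 0, 1)

OS: C[0][0] accumulates in PE[0][0]:
  step 0 · PE0,0: acc=72; fwd→9 fwd↓8
  step 1 · PE0,0: acc=114; fwd→6 fwd↓7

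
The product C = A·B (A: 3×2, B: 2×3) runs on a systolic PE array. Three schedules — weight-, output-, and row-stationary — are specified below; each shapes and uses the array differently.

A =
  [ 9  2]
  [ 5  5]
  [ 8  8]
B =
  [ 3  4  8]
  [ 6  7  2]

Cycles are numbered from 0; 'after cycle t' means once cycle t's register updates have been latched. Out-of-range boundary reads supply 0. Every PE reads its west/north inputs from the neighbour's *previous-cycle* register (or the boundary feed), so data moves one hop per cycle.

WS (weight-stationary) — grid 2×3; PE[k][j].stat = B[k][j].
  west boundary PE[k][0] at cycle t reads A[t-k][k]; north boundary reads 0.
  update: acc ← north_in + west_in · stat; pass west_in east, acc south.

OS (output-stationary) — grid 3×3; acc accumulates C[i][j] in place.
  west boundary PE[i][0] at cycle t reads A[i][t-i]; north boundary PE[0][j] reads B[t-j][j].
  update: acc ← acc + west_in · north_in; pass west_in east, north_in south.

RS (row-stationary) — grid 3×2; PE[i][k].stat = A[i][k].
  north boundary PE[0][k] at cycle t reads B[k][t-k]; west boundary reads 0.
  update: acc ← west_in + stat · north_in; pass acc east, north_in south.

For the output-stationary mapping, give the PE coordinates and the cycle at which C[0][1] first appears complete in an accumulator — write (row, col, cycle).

Under OS, C[0][1] lands at PE[0][1]:
  step 0 · PE0,1: acc=0; fwd→0 fwd↓0
  step 1 · PE0,1: acc=36; fwd→9 fwd↓4
  step 2 · PE0,1: acc=50; fwd→2 fwd↓7

(row, col, cycle) = (0, 1, 2)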